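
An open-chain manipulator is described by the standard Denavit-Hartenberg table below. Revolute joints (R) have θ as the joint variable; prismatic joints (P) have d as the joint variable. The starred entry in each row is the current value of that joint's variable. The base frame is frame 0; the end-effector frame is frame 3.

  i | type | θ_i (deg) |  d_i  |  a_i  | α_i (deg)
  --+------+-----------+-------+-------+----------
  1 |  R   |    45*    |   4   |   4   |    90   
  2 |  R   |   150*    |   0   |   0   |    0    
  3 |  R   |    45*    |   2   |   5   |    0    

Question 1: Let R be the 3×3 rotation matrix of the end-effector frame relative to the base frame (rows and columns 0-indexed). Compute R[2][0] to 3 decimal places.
-0.259

End-effector x-axis (col 0 of R) = (-0.6830,-0.6830,-0.2588)
R[2][0] = -0.2588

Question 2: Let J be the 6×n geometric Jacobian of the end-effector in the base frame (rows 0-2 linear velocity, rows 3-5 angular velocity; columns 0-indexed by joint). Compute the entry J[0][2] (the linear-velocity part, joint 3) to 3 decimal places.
axis z_2 = (0.7071,-0.7071,0.0000); lever o_n−o_2 = (-2.0008,-4.8293,-1.2941)
cross product → J_v[:, 2] = (0.9151,0.9151,-4.8296)
J_ω[:, 2] = z_2
entry J[0][2] = 0.9151

0.915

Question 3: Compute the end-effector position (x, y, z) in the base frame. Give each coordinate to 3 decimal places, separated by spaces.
0.828 -2.001 2.706

after link 1: o_1 = (2.8284, 2.8284, 4.0000)
after link 2: o_2 = (2.8284, 2.8284, 4.0000)
after link 3: o_3 = (0.8276, -2.0008, 2.7059)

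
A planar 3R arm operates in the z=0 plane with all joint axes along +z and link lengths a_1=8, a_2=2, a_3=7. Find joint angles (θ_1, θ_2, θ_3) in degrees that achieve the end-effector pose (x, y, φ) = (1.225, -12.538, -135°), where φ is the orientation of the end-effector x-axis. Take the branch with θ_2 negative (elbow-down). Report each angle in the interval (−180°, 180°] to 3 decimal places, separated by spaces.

-44.995 -30.013 -59.992

wrist centre = target − a_3·(cos φ, sin φ) = (6.1747, -7.5883)
cos θ_2 = (95.7091−8²−2²)/(2·8·2) = 0.8659; θ_2 = -30.0134° (elbow-down)
β = atan2(-7.5883,6.1747) = -50.8639°; ψ = atan2(-1.0004,9.7318) = -5.8692°
θ_1 = β − ψ = -44.9947°
θ_3 = φ − θ_1 − θ_2 = -59.9920° (wrapped to (-180°,180°])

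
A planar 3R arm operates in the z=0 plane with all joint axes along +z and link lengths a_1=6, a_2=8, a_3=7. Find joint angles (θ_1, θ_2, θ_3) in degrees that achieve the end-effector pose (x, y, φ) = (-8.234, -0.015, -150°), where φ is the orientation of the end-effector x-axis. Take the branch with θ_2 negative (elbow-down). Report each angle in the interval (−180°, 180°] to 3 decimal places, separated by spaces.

wrist centre = target − a_3·(cos φ, sin φ) = (-2.1718, 3.4850)
cos θ_2 = (16.8620−6²−8²)/(2·6·8) = -0.8660; θ_2 = -149.9994° (elbow-down)
β = atan2(3.4850,-2.1718) = 121.9308°; ψ = atan2(-4.0001,-0.9282) = -103.0636°
θ_1 = β − ψ = 224.9944°
θ_3 = φ − θ_1 − θ_2 = 135.0051° (wrapped to (-180°,180°])

-135.006 -149.999 135.005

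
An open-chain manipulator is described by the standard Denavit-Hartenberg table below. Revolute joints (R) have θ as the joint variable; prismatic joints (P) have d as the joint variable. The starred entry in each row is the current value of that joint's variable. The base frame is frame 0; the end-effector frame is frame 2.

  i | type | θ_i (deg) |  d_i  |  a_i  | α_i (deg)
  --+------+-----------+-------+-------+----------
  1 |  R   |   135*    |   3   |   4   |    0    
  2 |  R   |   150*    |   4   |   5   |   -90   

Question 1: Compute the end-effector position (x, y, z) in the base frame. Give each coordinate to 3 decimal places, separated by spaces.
-1.534 -2.001 7.000

after link 1: o_1 = (-2.8284, 2.8284, 3.0000)
after link 2: o_2 = (-1.5343, -2.0012, 7.0000)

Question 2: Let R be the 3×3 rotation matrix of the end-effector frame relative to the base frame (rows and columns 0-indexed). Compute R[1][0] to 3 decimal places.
-0.966

End-effector x-axis (col 0 of R) = (0.2588,-0.9659,0.0000)
R[1][0] = -0.9659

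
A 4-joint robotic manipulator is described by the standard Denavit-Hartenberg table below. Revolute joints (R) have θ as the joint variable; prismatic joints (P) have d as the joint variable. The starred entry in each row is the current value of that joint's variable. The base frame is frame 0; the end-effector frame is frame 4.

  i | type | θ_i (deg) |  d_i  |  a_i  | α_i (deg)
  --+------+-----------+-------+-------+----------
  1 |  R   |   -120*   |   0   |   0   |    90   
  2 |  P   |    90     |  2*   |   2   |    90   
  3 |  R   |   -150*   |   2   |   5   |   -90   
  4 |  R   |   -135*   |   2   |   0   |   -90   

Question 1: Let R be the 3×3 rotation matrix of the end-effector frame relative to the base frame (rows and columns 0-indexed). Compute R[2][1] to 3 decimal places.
End-effector y-axis (col 1 of R) = (-0.7500,0.4330,-0.5000)
R[2][1] = -0.5000

-0.500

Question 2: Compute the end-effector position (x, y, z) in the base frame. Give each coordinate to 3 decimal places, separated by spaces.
after link 1: o_1 = (0.0000, 0.0000, 0.0000)
after link 2: o_2 = (-1.7321, 1.0000, 2.0000)
after link 3: o_3 = (-0.5670, -1.9821, -2.3301)
after link 4: o_4 = (0.9330, -2.8481, -1.3301)

0.933 -2.848 -1.330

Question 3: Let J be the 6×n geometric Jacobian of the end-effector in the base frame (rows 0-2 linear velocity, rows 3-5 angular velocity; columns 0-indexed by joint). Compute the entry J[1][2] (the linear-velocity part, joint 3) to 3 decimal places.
-1.665

axis z_2 = (-0.5000,-0.8660,-0.0000); lever o_n−o_2 = (2.6651,-3.8481,-3.3301)
cross product → J_v[:, 2] = (2.8840,-1.6651,4.2321)
J_ω[:, 2] = z_2
entry J[1][2] = -1.6651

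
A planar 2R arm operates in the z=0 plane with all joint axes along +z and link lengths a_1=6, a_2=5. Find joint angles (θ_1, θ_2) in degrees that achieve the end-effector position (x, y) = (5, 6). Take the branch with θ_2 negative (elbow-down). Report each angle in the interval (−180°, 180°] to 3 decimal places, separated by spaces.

90.000 -90.000

cos θ_2 = (61.0000−6²−5²)/(2·6·5) = 0.0000; θ_2 = -90.0000° (elbow-down)
β = atan2(6.0000,5.0000) = 50.1944°; ψ = atan2(-5.0000,6.0000) = -39.8056°
θ_1 = β − ψ = 90.0000°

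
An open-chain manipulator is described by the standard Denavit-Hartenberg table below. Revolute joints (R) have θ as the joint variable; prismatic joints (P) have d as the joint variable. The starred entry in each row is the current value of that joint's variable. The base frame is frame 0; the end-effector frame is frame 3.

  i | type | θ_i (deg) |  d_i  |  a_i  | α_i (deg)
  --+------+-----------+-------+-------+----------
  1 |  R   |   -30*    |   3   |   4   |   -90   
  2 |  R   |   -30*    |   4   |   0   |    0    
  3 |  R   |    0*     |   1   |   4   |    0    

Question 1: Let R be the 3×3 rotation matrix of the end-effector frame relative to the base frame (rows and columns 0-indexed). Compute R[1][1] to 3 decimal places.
-0.250

End-effector y-axis (col 1 of R) = (0.4330,-0.2500,-0.8660)
R[1][1] = -0.2500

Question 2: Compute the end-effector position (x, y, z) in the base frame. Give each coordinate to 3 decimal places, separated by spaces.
after link 1: o_1 = (3.4641, -2.0000, 3.0000)
after link 2: o_2 = (5.4641, 1.4641, 3.0000)
after link 3: o_3 = (8.9641, 0.5981, 5.0000)

8.964 0.598 5.000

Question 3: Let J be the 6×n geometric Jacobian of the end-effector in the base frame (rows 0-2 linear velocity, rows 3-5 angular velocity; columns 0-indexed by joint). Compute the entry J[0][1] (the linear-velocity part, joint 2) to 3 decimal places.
axis z_1 = (0.5000,0.8660,0.0000); lever o_n−o_1 = (5.5000,2.5981,2.0000)
cross product → J_v[:, 1] = (1.7321,-1.0000,-3.4641)
J_ω[:, 1] = z_1
entry J[0][1] = 1.7321

1.732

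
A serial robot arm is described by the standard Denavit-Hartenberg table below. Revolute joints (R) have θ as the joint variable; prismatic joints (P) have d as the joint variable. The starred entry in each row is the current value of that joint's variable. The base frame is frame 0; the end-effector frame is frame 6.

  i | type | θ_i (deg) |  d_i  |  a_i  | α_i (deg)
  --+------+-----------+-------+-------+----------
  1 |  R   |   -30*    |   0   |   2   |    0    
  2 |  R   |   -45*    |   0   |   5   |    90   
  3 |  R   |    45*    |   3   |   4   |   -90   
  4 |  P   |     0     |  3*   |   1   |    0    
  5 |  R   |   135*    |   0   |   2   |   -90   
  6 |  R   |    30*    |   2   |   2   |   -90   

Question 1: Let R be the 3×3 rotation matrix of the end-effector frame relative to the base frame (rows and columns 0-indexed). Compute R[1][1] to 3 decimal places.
End-effector y-axis (col 1 of R) = (0.8124,-0.3000,0.5000)
R[1][1] = -0.3000

-0.300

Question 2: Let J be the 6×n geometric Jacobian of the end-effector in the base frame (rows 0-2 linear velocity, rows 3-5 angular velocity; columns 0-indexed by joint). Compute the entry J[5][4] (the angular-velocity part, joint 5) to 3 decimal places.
0.707

axis z_4 = (-0.1830,0.6830,0.7071); lever o_n−o_4 = (0.6242,2.4023,-3.5731)
cross product → J_v[:, 4] = (-4.1392,-0.2125,-0.8660)
J_ω[:, 4] = z_4
entry J[5][4] = 0.7071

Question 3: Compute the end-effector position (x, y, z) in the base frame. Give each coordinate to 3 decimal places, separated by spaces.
1.119 -5.570 2.084

after link 1: o_1 = (1.7321, -1.0000, 0.0000)
after link 2: o_2 = (3.0261, -5.8296, 0.0000)
after link 3: o_3 = (0.8604, -9.3381, 2.8284)
after link 4: o_4 = (0.4944, -7.9721, 5.6569)
after link 5: o_5 = (1.6016, -6.6402, 4.6569)
after link 6: o_6 = (1.1186, -5.5698, 2.0837)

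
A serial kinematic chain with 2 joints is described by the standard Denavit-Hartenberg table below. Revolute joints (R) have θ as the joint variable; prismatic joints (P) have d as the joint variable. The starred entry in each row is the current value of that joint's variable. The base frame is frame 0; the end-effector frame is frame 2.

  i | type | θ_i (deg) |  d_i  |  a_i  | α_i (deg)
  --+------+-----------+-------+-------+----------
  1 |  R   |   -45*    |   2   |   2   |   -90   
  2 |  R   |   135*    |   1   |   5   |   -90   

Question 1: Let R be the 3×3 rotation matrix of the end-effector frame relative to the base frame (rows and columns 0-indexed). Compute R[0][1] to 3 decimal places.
-0.707

End-effector y-axis (col 1 of R) = (-0.7071,-0.7071,-0.0000)
R[0][1] = -0.7071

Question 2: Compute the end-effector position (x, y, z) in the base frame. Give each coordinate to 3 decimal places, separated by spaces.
after link 1: o_1 = (1.4142, -1.4142, 2.0000)
after link 2: o_2 = (-0.3787, 1.7929, -1.5355)

-0.379 1.793 -1.536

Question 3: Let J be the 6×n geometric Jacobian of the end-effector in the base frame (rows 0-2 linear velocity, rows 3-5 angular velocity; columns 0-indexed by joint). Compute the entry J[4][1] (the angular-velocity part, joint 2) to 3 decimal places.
0.707

axis z_1 = (0.7071,0.7071,0.0000); lever o_n−o_1 = (-1.7929,3.2071,-3.5355)
cross product → J_v[:, 1] = (-2.5000,2.5000,3.5355)
J_ω[:, 1] = z_1
entry J[4][1] = 0.7071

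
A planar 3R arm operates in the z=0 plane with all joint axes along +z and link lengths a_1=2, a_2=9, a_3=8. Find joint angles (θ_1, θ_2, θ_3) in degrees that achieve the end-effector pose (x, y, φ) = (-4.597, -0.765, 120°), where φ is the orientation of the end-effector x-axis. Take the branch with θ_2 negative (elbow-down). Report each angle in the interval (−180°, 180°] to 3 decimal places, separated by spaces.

30.008 -135.005 -135.003

wrist centre = target − a_3·(cos φ, sin φ) = (-0.5970, -7.6932)
cos θ_2 = (59.5418−2²−9²)/(2·2·9) = -0.7072; θ_2 = -135.0053° (elbow-down)
β = atan2(-7.6932,-0.5970) = -94.4373°; ψ = atan2(-6.3634,-4.3646) = -124.4457°
θ_1 = β − ψ = 30.0084°
θ_3 = φ − θ_1 − θ_2 = -135.0031° (wrapped to (-180°,180°])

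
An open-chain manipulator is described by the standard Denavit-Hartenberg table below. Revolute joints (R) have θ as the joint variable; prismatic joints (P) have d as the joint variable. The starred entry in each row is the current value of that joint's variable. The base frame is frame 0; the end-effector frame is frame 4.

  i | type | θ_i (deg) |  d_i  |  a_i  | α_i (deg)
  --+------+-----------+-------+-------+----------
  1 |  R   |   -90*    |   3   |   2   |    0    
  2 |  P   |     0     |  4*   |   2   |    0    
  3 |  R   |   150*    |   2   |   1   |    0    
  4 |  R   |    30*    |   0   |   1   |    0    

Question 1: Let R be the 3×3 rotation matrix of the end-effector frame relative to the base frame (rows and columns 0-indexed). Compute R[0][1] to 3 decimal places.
End-effector y-axis (col 1 of R) = (-1.0000,-0.0000,0.0000)
R[0][1] = -1.0000

-1.000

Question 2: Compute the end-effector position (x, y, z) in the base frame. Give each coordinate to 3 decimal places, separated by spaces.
after link 1: o_1 = (0.0000, -2.0000, 3.0000)
after link 2: o_2 = (0.0000, -4.0000, 7.0000)
after link 3: o_3 = (0.5000, -3.1340, 9.0000)
after link 4: o_4 = (0.5000, -2.1340, 9.0000)

0.500 -2.134 9.000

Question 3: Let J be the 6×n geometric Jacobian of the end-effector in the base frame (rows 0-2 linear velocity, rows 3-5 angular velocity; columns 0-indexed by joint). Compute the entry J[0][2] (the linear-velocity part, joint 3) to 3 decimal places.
axis z_2 = (0.0000,0.0000,1.0000); lever o_n−o_2 = (0.5000,1.8660,2.0000)
cross product → J_v[:, 2] = (-1.8660,0.5000,0.0000)
J_ω[:, 2] = z_2
entry J[0][2] = -1.8660

-1.866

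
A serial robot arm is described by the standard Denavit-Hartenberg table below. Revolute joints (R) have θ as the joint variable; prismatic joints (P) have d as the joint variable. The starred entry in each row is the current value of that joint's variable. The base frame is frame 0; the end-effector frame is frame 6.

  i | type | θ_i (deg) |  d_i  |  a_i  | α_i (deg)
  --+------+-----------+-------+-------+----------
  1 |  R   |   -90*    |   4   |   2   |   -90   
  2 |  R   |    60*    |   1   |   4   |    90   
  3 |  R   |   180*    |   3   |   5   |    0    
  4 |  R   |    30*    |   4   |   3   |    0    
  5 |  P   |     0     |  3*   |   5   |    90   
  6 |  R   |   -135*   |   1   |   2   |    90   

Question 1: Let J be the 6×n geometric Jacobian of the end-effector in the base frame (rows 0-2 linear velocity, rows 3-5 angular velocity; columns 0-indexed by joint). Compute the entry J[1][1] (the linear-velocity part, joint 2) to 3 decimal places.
axis z_1 = (1.0000,0.0000,0.0000); lever o_n−o_1 = (-1.4269,-3.8338,10.5313)
cross product → J_v[:, 1] = (0.0000,-10.5313,-3.8338)
J_ω[:, 1] = z_1
entry J[1][1] = -10.5313

-10.531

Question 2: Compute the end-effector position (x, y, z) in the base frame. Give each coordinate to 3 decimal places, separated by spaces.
-1.427 -5.834 14.531

after link 1: o_1 = (0.0000, -2.0000, 4.0000)
after link 2: o_2 = (1.0000, -4.0000, 0.5359)
after link 3: o_3 = (1.0000, -4.0981, 6.3660)
after link 4: o_4 = (-0.5000, -6.2631, 10.6160)
after link 5: o_5 = (-3.0000, -6.6962, 15.8660)
after link 6: o_6 = (-1.4269, -5.8338, 14.5313)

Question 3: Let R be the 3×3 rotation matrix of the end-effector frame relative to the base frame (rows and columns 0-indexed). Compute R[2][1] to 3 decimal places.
End-effector y-axis (col 1 of R) = (0.8660,0.2500,0.4330)
R[2][1] = 0.4330

0.433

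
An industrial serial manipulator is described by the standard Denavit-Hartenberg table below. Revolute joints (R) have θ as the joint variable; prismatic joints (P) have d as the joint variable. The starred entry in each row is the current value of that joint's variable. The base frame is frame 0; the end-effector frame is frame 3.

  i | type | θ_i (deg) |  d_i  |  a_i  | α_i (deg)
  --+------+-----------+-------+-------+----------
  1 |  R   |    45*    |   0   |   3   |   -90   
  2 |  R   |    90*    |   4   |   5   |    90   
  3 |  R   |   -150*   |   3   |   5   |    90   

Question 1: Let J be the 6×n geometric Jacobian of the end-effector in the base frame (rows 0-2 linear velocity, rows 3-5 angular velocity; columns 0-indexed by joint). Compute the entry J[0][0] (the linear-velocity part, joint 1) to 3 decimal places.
-5.303

axis z_0 = ẑ; lever o_n−o_0 = (3.1820,5.3033,-0.6699)
cross product → J_v[:, 0] = (-5.3033,3.1820,0.0000)
J_ω[:, 0] = z_0
entry J[0][0] = -5.3033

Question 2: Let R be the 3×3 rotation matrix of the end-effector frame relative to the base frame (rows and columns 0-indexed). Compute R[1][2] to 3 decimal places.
End-effector z-axis (col 2 of R) = (-0.6124,0.6124,0.5000)
R[1][2] = 0.6124

0.612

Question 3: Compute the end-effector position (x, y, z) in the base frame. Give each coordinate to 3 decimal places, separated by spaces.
3.182 5.303 -0.670

after link 1: o_1 = (2.1213, 2.1213, 0.0000)
after link 2: o_2 = (-0.7071, 4.9497, -5.0000)
after link 3: o_3 = (3.1820, 5.3033, -0.6699)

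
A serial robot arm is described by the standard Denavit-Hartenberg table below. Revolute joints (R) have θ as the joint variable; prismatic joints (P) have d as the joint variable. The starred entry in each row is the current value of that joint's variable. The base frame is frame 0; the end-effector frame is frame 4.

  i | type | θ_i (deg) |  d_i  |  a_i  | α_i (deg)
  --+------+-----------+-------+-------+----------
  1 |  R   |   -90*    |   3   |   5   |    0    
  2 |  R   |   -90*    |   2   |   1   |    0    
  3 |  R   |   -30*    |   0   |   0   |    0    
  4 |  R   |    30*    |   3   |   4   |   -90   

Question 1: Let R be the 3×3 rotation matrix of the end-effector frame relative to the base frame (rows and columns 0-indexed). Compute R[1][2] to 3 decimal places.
End-effector z-axis (col 2 of R) = (0.0000,-1.0000,0.0000)
R[1][2] = -1.0000

-1.000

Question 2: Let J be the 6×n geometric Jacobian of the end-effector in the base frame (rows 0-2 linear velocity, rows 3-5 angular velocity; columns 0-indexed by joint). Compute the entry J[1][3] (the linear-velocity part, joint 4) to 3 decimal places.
-4.000

axis z_3 = (0.0000,0.0000,1.0000); lever o_n−o_3 = (-4.0000,-0.0000,3.0000)
cross product → J_v[:, 3] = (0.0000,-4.0000,0.0000)
J_ω[:, 3] = z_3
entry J[1][3] = -4.0000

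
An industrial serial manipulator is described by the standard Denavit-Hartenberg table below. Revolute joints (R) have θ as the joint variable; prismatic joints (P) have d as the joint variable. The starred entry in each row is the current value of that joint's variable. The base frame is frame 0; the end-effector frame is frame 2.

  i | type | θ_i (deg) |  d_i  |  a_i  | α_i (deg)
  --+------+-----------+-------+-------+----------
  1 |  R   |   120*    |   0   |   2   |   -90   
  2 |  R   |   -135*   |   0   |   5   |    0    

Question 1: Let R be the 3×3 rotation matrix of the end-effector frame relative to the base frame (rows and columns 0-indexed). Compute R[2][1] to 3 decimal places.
End-effector y-axis (col 1 of R) = (-0.3536,0.6124,0.7071)
R[2][1] = 0.7071

0.707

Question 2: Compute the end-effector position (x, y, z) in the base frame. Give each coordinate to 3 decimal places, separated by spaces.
0.768 -1.330 3.536

after link 1: o_1 = (-1.0000, 1.7321, 0.0000)
after link 2: o_2 = (0.7678, -1.3298, 3.5355)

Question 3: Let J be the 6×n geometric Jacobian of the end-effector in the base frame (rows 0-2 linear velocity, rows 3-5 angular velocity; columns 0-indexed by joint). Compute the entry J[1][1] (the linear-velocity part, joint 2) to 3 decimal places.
3.062

axis z_1 = (-0.8660,-0.5000,0.0000); lever o_n−o_1 = (1.7678,-3.0619,3.5355)
cross product → J_v[:, 1] = (-1.7678,3.0619,3.5355)
J_ω[:, 1] = z_1
entry J[1][1] = 3.0619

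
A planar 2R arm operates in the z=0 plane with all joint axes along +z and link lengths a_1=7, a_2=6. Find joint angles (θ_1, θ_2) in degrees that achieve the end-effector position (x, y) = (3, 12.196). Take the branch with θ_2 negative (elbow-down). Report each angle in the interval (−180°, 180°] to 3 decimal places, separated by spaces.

cos θ_2 = (157.7424−7²−6²)/(2·7·6) = 0.8660; θ_2 = -30.0051° (elbow-down)
β = atan2(12.1960,3.0000) = 76.1806°; ψ = atan2(-3.0005,12.1959) = -13.8215°
θ_1 = β − ψ = 90.0022°

90.002 -30.005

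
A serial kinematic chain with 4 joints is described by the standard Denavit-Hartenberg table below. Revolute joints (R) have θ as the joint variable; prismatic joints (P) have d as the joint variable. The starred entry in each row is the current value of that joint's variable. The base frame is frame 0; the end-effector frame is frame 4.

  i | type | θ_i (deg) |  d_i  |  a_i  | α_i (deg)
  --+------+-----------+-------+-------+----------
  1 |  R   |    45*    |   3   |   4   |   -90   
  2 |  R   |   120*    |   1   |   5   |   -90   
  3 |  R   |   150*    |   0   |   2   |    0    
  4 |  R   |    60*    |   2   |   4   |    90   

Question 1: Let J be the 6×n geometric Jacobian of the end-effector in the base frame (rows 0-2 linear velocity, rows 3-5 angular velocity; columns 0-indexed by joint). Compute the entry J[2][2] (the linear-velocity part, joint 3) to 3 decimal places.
-0.866

axis z_2 = (-0.6124,-0.6124,0.5000); lever o_n−o_2 = (-0.0947,1.3195,5.5000)
cross product → J_v[:, 2] = (-4.0278,3.3207,-0.8660)
J_ω[:, 2] = z_2
entry J[2][2] = -0.8660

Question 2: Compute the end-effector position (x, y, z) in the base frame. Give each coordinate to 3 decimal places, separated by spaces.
0.259 3.087 4.170

after link 1: o_1 = (2.8284, 2.8284, 3.0000)
after link 2: o_2 = (0.3536, 1.7678, -1.3301)
after link 3: o_3 = (1.6730, 1.6730, 0.1699)
after link 4: o_4 = (0.2588, 3.0872, 4.1699)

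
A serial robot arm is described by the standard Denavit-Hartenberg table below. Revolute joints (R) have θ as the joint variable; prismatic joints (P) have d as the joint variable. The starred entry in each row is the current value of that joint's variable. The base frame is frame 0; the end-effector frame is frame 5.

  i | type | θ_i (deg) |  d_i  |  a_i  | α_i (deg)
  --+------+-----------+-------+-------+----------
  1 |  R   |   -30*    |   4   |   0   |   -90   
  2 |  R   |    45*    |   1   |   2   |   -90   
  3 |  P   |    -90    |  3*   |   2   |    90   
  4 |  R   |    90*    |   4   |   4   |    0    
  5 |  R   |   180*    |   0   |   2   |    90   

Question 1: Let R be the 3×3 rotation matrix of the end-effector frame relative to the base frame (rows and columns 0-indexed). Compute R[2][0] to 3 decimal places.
0.707

End-effector x-axis (col 0 of R) = (0.6124,-0.3536,0.7071)
R[2][0] = 0.7071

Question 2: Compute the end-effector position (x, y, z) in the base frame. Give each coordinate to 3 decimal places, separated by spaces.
-2.787 5.073 1.879

after link 1: o_1 = (0.0000, 0.0000, 4.0000)
after link 2: o_2 = (1.7247, 0.1589, 2.5858)
after link 3: o_3 = (0.8876, 2.9516, 0.4645)
after link 4: o_4 = (-4.0114, 5.7801, 0.4645)
after link 5: o_5 = (-2.7866, 5.0729, 1.8787)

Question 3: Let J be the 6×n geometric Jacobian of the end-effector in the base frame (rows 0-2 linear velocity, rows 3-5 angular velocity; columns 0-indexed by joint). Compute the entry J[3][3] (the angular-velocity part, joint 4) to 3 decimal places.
axis z_3 = (-0.6124,0.3536,0.7071); lever o_n−o_3 = (-3.6742,2.1213,1.4142)
cross product → J_v[:, 3] = (-1.0000,-1.7321,0.0000)
J_ω[:, 3] = z_3
entry J[3][3] = -0.6124

-0.612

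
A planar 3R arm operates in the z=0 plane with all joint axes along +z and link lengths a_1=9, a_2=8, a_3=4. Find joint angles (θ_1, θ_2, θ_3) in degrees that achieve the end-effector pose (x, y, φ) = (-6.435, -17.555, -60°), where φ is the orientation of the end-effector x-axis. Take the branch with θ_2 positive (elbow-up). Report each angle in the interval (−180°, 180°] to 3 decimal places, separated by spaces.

-135.004 30.004 45.000

wrist centre = target − a_3·(cos φ, sin φ) = (-8.4350, -14.0909)
cos θ_2 = (269.7026−9²−8²)/(2·9·8) = 0.8660; θ_2 = 30.0040° (elbow-up)
β = atan2(-14.0909,-8.4350) = -120.9053°; ψ = atan2(4.0005,15.9279) = 14.0989°
θ_1 = β − ψ = -135.0042°
θ_3 = φ − θ_1 − θ_2 = 45.0002° (wrapped to (-180°,180°])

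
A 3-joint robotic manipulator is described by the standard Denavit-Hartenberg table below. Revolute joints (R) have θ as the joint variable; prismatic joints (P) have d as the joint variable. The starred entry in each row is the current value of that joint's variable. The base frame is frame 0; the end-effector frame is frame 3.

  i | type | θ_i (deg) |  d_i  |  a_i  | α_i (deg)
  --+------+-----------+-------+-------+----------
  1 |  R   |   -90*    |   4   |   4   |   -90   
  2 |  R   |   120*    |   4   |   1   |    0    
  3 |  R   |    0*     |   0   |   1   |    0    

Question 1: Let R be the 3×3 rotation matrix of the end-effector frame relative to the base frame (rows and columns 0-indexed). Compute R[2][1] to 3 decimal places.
End-effector y-axis (col 1 of R) = (-0.0000,0.8660,0.5000)
R[2][1] = 0.5000

0.500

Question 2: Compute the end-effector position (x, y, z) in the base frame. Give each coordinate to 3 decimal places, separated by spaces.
after link 1: o_1 = (0.0000, -4.0000, 4.0000)
after link 2: o_2 = (4.0000, -3.5000, 3.1340)
after link 3: o_3 = (4.0000, -3.0000, 2.2679)

4.000 -3.000 2.268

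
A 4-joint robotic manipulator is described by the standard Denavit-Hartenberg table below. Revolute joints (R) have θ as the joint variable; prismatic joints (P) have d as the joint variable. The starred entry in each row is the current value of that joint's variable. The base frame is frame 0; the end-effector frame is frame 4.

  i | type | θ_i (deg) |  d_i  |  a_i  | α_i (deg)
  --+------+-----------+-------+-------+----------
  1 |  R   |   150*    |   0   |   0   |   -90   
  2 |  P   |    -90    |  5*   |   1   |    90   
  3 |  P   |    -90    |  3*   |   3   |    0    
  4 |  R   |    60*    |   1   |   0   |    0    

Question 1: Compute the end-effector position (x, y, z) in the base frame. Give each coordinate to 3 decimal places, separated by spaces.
2.464 -3.732 1.000

after link 1: o_1 = (0.0000, 0.0000, 0.0000)
after link 2: o_2 = (-2.5000, -4.3301, 1.0000)
after link 3: o_3 = (1.5981, -3.2321, 1.0000)
after link 4: o_4 = (2.4641, -3.7321, 1.0000)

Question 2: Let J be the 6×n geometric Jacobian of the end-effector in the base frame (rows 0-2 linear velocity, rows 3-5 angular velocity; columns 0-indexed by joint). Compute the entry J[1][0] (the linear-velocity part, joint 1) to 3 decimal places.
axis z_0 = ẑ; lever o_n−o_0 = (2.4641,-3.7321,1.0000)
cross product → J_v[:, 0] = (3.7321,2.4641,-0.0000)
J_ω[:, 0] = z_0
entry J[1][0] = 2.4641

2.464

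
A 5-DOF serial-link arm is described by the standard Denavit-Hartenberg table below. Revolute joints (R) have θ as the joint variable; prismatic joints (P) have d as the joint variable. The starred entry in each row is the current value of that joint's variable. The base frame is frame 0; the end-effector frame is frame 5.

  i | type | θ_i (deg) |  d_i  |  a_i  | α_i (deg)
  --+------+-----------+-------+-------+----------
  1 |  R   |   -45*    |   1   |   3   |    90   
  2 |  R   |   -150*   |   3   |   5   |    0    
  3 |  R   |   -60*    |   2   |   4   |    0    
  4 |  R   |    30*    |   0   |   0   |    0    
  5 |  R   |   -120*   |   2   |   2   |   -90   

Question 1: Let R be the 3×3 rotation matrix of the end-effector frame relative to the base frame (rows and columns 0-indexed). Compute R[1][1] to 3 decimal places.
0.707

End-effector y-axis (col 1 of R) = (0.7071,0.7071,-0.0000)
R[1][1] = 0.7071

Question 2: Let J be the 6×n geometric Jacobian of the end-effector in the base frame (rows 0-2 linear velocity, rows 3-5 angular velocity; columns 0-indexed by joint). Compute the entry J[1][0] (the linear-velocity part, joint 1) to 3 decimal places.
axis z_0 = ẑ; lever o_n−o_0 = (-7.6327,-2.2668,2.2321)
cross product → J_v[:, 0] = (2.2668,-7.6327,0.0000)
J_ω[:, 0] = z_0
entry J[1][0] = -7.6327

-7.633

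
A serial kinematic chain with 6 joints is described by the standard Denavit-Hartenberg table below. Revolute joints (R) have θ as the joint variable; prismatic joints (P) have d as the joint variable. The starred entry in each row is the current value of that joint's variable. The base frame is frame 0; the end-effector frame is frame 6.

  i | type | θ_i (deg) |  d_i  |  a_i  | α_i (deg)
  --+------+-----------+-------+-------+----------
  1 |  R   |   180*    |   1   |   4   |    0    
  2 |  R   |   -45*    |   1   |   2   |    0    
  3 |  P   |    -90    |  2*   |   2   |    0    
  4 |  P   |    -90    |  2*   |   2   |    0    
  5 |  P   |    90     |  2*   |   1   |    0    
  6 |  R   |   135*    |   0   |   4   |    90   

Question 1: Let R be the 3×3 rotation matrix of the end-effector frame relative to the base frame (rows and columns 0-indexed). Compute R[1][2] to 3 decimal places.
End-effector z-axis (col 2 of R) = (0.0000,1.0000,0.0000)
R[1][2] = 1.0000

1.000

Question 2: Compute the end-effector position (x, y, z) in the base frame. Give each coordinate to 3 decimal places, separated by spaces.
-5.879 2.121 8.000

after link 1: o_1 = (-4.0000, 0.0000, 1.0000)
after link 2: o_2 = (-5.4142, 1.4142, 2.0000)
after link 3: o_3 = (-4.0000, 2.8284, 4.0000)
after link 4: o_4 = (-2.5858, 1.4142, 6.0000)
after link 5: o_5 = (-1.8787, 2.1213, 8.0000)
after link 6: o_6 = (-5.8787, 2.1213, 8.0000)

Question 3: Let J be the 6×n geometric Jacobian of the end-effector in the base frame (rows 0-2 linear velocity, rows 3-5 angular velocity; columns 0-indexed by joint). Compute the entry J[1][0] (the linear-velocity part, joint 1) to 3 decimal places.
-5.879

axis z_0 = ẑ; lever o_n−o_0 = (-5.8787,2.1213,8.0000)
cross product → J_v[:, 0] = (-2.1213,-5.8787,0.0000)
J_ω[:, 0] = z_0
entry J[1][0] = -5.8787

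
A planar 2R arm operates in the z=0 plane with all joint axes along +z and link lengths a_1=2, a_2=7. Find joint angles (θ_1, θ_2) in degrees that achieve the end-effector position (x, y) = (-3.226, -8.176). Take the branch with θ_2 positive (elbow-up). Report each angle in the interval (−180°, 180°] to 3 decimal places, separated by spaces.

cos θ_2 = (77.2541−2²−7²)/(2·2·7) = 0.8662; θ_2 = 29.9781° (elbow-up)
β = atan2(-8.1760,-3.2260) = -111.5327°; ψ = atan2(3.4977,8.0635) = 23.4496°
θ_1 = β − ψ = -134.9823°

-134.982 29.978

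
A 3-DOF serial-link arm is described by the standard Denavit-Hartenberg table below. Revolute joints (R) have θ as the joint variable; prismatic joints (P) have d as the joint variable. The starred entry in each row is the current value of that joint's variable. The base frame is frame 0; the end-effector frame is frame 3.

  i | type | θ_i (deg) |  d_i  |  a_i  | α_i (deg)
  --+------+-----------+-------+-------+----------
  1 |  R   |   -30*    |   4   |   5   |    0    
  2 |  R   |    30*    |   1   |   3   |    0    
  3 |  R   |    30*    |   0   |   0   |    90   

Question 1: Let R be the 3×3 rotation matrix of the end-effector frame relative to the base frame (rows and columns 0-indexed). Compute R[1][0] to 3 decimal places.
End-effector x-axis (col 0 of R) = (0.8660,0.5000,0.0000)
R[1][0] = 0.5000

0.500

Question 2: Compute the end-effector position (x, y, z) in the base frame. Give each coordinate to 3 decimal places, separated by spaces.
after link 1: o_1 = (4.3301, -2.5000, 4.0000)
after link 2: o_2 = (7.3301, -2.5000, 5.0000)
after link 3: o_3 = (7.3301, -2.5000, 5.0000)

7.330 -2.500 5.000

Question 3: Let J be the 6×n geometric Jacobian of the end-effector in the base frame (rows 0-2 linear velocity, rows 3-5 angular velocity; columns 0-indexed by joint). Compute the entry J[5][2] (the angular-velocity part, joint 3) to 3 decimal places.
1.000

axis z_2 = (0.0000,0.0000,1.0000); lever o_n−o_2 = (0.0000,0.0000,0.0000)
cross product → J_v[:, 2] = (0.0000,0.0000,0.0000)
J_ω[:, 2] = z_2
entry J[5][2] = 1.0000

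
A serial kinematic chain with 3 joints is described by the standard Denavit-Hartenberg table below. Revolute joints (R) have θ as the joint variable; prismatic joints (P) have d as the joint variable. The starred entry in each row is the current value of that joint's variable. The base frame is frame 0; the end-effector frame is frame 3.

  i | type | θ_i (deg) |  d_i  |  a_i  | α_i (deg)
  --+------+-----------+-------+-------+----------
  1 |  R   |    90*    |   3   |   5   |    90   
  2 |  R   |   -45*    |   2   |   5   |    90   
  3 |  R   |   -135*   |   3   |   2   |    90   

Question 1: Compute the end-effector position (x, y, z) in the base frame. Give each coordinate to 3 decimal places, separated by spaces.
0.586 5.414 -1.657

after link 1: o_1 = (0.0000, 5.0000, 3.0000)
after link 2: o_2 = (2.0000, 8.5355, -0.5355)
after link 3: o_3 = (0.5858, 5.4142, -1.6569)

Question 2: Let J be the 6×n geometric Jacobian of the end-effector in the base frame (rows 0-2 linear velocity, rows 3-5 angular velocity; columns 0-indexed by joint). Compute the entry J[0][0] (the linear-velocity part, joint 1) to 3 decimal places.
axis z_0 = ẑ; lever o_n−o_0 = (0.5858,5.4142,-1.6569)
cross product → J_v[:, 0] = (-5.4142,0.5858,0.0000)
J_ω[:, 0] = z_0
entry J[0][0] = -5.4142

-5.414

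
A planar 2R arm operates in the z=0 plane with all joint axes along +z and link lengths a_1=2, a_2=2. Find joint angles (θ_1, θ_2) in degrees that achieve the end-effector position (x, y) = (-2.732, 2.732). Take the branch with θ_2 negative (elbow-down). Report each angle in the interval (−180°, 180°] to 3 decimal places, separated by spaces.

cos θ_2 = (14.9276−2²−2²)/(2·2·2) = 0.8660; θ_2 = -30.0080° (elbow-down)
β = atan2(2.7320,-2.7320) = 135.0000°; ψ = atan2(-1.0002,3.7319) = -15.0040°
θ_1 = β − ψ = 150.0040°

150.004 -30.008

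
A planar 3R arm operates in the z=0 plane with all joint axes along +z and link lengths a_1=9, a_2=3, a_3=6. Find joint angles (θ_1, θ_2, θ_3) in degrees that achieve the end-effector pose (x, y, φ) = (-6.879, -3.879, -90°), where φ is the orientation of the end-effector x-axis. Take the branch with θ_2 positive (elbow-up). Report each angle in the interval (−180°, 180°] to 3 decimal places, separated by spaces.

145.724 134.995 -10.719

wrist centre = target − a_3·(cos φ, sin φ) = (-6.8790, 2.1210)
cos θ_2 = (51.8193−9²−3²)/(2·9·3) = -0.7071; θ_2 = 134.9954° (elbow-up)
β = atan2(2.1210,-6.8790) = 162.8639°; ψ = atan2(2.1215,6.8788) = 17.1402°
θ_1 = β − ψ = 145.7238°
θ_3 = φ − θ_1 − θ_2 = -10.7192° (wrapped to (-180°,180°])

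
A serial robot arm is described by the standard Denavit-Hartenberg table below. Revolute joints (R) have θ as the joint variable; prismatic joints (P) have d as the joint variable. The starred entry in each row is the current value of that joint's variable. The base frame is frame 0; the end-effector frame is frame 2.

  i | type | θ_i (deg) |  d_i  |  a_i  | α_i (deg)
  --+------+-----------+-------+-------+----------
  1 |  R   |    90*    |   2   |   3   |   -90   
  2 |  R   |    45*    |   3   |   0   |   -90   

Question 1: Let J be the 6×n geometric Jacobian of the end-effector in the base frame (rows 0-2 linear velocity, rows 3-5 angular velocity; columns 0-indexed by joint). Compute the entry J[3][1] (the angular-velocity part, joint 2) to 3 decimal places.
axis z_1 = (-1.0000,0.0000,0.0000); lever o_n−o_1 = (-3.0000,0.0000,0.0000)
cross product → J_v[:, 1] = (0.0000,-0.0000,0.0000)
J_ω[:, 1] = z_1
entry J[3][1] = -1.0000

-1.000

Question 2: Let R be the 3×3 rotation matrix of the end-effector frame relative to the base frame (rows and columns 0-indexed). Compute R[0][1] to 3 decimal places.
End-effector y-axis (col 1 of R) = (1.0000,-0.0000,-0.0000)
R[0][1] = 1.0000

1.000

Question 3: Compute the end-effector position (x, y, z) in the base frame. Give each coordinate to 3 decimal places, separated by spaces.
after link 1: o_1 = (0.0000, 3.0000, 2.0000)
after link 2: o_2 = (-3.0000, 3.0000, 2.0000)

-3.000 3.000 2.000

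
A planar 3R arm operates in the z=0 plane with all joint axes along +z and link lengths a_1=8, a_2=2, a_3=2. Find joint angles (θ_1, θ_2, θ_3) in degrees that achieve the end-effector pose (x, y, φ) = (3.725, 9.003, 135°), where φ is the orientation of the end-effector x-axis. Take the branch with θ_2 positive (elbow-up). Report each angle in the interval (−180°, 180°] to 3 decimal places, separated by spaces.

45.001 59.998 30.002

wrist centre = target − a_3·(cos φ, sin φ) = (5.1392, 7.5888)
cos θ_2 = (84.0012−8²−2²)/(2·8·2) = 0.5000; θ_2 = 59.9975° (elbow-up)
β = atan2(7.5888,5.1392) = 55.8937°; ψ = atan2(1.7320,9.0001) = 10.8930°
θ_1 = β − ψ = 45.0006°
θ_3 = φ − θ_1 − θ_2 = 30.0018° (wrapped to (-180°,180°])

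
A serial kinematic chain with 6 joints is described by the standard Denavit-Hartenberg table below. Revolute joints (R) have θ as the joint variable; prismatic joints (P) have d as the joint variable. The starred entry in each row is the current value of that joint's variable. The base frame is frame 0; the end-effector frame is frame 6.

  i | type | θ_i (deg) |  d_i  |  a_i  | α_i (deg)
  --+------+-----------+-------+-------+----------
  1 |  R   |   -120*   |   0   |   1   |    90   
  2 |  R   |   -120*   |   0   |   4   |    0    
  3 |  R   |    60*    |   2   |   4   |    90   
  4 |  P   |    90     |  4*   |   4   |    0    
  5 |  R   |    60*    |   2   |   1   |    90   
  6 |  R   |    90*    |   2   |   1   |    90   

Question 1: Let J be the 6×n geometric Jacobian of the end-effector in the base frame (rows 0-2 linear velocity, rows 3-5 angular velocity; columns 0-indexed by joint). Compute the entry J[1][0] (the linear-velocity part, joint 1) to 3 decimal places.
axis z_0 = ẑ; lever o_n−o_0 = (-4.6316,8.4420,-10.5442)
cross product → J_v[:, 0] = (-8.4420,-4.6316,0.0000)
J_ω[:, 0] = z_0
entry J[1][0] = -4.6316

-4.632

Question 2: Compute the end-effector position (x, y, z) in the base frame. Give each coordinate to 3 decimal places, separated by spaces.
-4.632 8.442 -10.544

after link 1: o_1 = (-0.5000, -0.8660, 0.0000)
after link 2: o_2 = (0.5000, 0.8660, -3.4641)
after link 3: o_3 = (-2.2321, 0.1340, -6.9282)
after link 4: o_4 = (-3.9641, 5.1340, -8.9282)
after link 5: o_5 = (-3.3146, 7.2590, -9.1782)
after link 6: o_6 = (-4.6316, 8.4420, -10.5442)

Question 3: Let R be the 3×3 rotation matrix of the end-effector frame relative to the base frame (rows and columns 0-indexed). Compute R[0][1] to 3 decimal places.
-0.875

End-effector y-axis (col 1 of R) = (-0.8750,0.2165,-0.4330)
R[0][1] = -0.8750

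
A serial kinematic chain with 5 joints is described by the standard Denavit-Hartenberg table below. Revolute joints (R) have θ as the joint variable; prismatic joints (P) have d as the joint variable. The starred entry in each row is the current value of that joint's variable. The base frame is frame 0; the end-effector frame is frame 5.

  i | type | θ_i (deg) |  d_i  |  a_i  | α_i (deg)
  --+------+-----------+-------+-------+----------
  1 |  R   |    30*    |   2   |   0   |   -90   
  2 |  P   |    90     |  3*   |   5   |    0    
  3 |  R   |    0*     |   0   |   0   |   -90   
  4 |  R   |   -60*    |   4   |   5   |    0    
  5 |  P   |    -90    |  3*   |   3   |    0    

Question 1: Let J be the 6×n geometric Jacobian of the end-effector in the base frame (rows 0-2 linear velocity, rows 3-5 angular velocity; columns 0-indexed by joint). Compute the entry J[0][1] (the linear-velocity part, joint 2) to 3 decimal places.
-0.500

prismatic axis z_1 = (-0.5000,0.8660,0.0000)
J_v[:, 1] = z_1; J_ω[:, 1] = (0,0,0)
entry J[0][1] = -0.5000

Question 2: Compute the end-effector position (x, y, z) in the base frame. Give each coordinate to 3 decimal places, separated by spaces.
-10.477 4.147 -2.902

after link 1: o_1 = (0.0000, 0.0000, 2.0000)
after link 2: o_2 = (-1.5000, 2.5981, -3.0000)
after link 3: o_3 = (-1.5000, 2.5981, -3.0000)
after link 4: o_4 = (-7.1292, 4.3481, -5.5000)
after link 5: o_5 = (-10.4772, 4.1471, -2.9019)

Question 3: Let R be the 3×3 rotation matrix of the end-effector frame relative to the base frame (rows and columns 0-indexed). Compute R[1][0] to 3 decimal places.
0.433

End-effector x-axis (col 0 of R) = (-0.2500,0.4330,0.8660)
R[1][0] = 0.4330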